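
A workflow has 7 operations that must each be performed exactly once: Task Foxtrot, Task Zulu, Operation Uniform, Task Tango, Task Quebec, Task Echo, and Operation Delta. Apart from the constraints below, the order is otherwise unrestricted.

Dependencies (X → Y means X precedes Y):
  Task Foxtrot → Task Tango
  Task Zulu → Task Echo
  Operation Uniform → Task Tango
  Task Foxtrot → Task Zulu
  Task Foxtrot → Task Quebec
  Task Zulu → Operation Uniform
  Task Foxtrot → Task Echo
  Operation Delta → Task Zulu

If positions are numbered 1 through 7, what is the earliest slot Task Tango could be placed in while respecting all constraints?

The operations that are forced before Task Tango, directly or transitively, are Task Foxtrot, Task Zulu, Operation Uniform, Operation Delta. That's 4 operations.
With 4 mandatory predecessors, the earliest Task Tango can sit is position 4+1 = 5, and placing just those 4 first achieves it.

5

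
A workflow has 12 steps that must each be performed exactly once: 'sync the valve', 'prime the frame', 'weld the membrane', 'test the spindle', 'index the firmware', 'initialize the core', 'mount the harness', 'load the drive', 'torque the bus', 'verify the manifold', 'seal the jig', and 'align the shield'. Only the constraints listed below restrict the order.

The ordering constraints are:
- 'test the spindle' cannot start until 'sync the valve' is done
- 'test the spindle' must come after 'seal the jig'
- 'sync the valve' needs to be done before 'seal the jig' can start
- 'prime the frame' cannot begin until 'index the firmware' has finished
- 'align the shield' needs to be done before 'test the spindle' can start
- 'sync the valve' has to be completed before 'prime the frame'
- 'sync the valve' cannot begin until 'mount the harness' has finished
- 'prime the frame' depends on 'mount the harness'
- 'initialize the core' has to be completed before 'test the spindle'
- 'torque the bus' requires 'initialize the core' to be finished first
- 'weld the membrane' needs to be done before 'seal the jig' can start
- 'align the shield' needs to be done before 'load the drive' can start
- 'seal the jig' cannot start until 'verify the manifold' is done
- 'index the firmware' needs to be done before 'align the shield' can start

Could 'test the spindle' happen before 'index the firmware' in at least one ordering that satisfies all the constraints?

No

The constraints give a chain 'index the firmware' → 'align the shield' → 'test the spindle', which forces 'index the firmware' before 'test the spindle'.
So no valid ordering can have 'test the spindle' before 'index the firmware'.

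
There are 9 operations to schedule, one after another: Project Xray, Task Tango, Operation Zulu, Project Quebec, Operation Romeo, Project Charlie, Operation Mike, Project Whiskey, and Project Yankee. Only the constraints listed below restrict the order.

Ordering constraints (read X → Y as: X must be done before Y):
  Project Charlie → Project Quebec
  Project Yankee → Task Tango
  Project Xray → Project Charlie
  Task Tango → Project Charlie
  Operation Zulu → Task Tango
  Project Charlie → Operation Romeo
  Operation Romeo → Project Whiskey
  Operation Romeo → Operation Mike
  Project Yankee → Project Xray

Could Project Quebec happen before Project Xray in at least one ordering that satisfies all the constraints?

The constraints give a chain Project Xray → Project Charlie → Project Quebec, which forces Project Xray before Project Quebec.
So no valid ordering can have Project Quebec before Project Xray.

No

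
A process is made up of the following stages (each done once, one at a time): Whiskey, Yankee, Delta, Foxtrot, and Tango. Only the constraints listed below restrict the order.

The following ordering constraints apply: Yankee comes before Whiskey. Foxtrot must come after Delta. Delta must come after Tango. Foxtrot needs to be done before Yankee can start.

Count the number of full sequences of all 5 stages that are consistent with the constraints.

Only Tango has no prerequisites, so it must go first.
Continuing from there, at each step only one stage has all its prerequisites placed, so the ordering is fully determined — there is exactly 1.

1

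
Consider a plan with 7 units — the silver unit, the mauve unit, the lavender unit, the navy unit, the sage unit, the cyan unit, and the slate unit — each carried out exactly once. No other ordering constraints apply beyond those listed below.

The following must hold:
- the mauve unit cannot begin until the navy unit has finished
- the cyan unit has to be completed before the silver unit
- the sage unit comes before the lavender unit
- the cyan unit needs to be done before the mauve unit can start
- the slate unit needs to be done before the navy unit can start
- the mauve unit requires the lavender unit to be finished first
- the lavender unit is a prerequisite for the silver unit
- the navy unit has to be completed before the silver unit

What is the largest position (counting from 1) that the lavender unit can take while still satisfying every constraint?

The units that are forced after the lavender unit, directly or by a chain of constraints, are the silver unit, the mauve unit. That's 2 units.
With 2 mandatory successors out of 7 units total, the latest slot for the lavender unit is 7−2 = 5, and it's reachable by doing all non-successors before the lavender unit.

5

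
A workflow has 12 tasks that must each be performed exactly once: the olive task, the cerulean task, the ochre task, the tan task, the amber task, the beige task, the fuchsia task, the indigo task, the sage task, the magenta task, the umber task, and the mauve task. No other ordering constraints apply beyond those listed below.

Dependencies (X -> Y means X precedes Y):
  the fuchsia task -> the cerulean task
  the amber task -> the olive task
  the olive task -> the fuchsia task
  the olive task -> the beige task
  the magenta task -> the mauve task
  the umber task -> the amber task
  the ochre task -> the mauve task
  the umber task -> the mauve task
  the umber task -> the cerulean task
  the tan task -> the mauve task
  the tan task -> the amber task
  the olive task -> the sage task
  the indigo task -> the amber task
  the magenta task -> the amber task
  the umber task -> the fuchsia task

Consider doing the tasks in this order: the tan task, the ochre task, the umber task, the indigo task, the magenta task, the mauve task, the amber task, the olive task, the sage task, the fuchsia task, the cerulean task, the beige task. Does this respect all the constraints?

Going through the constraints one by one, each required predecessor appears earlier in the sequence than its dependent — e.g. the umber task (position 3) is before the cerulean task (position 11), as required.

Yes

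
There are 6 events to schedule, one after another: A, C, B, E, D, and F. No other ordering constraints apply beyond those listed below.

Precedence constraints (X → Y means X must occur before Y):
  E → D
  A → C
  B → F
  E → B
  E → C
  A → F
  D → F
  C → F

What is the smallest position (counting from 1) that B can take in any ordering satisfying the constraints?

The only event forced before B (directly or transitively) is E.
So at minimum 1 event comes before B, putting B no earlier than position 2. That position is achievable by scheduling exactly that predecessor first.

2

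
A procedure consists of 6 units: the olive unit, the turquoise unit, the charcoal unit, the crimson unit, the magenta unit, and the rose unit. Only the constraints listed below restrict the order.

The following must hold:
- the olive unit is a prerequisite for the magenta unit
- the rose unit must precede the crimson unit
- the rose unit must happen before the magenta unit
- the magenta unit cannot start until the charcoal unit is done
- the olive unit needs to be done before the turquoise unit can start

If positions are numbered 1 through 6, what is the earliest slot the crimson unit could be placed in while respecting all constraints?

The only unit forced before the crimson unit (directly or transitively) is the rose unit.
So at minimum 1 unit comes before the crimson unit, putting the crimson unit no earlier than position 2. That position is achievable by scheduling exactly that predecessor first.

2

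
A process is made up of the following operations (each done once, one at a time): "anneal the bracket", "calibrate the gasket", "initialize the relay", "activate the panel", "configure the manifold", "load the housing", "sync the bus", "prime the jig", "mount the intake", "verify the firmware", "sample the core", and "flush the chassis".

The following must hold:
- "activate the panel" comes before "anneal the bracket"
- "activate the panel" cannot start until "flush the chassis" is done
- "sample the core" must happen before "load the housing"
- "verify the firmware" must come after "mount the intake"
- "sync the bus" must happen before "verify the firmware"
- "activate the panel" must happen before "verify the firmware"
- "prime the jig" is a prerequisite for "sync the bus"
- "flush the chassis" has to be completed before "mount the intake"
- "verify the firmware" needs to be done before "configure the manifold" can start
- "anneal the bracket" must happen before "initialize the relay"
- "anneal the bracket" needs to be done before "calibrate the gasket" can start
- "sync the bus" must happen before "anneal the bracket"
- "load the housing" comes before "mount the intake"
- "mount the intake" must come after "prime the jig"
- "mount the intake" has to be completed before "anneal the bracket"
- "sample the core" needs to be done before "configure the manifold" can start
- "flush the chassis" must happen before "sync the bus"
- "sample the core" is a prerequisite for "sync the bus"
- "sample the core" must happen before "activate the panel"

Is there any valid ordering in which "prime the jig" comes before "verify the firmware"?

Every valid ordering already has "prime the jig" before "verify the firmware" (the constraints require it), so in particular at least one does.

Yes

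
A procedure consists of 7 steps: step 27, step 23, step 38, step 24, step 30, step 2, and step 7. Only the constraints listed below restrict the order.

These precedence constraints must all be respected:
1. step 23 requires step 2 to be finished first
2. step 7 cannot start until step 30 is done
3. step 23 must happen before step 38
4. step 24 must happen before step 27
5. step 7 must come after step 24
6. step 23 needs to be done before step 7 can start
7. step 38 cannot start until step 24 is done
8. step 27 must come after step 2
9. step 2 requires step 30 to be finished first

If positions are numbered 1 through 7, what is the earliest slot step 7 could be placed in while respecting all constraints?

Every step that must precede step 7 has to come before it. Tracing all chains that end at step 7, those steps are: step 23, step 24, step 30, step 2 — 4 in total.
With 4 mandatory predecessors, the earliest step 7 can sit is position 4+1 = 5, and placing just those 4 first achieves it.

5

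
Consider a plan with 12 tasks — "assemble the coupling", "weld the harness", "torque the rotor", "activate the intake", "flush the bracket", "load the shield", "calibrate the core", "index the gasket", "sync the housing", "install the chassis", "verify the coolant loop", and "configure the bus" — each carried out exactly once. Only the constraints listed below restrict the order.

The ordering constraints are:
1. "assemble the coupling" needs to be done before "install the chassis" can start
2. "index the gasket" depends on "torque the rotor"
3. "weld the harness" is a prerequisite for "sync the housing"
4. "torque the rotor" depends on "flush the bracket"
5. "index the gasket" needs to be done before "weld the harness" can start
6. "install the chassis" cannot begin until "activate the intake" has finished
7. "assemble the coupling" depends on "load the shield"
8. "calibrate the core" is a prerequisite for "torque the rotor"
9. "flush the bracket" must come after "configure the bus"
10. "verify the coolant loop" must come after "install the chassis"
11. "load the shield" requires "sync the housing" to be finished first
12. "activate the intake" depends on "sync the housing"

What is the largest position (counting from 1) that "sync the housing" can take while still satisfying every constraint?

Every task that must follow "sync the housing" has to come after it. Tracing all chains starting from "sync the housing", those tasks are: "assemble the coupling", "activate the intake", "load the shield", "install the chassis", "verify the coolant loop" — 5 in total.
With 5 mandatory successors out of 12 tasks total, the latest slot for "sync the housing" is 12−5 = 7, and it's reachable by doing all non-successors before "sync the housing".

7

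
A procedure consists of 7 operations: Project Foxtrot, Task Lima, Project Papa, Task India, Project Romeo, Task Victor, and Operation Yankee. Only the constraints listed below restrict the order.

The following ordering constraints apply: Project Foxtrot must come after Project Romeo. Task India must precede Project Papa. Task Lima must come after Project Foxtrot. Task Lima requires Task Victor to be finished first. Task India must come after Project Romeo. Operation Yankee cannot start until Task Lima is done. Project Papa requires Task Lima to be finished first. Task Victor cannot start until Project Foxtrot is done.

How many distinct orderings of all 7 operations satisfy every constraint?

Only Project Romeo has no prerequisites, so it must go first.
Counting all ways to extend the partial order to a total order gives 9.

9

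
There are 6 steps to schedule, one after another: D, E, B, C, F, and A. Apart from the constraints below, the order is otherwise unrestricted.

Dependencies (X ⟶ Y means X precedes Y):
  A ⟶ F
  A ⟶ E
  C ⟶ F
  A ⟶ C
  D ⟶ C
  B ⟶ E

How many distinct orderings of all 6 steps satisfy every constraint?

26

3 steps have no prerequisites (D, B, A), so any of them could come first.
Systematically extending each partial ordering one step at a time and counting, there are 26 complete orderings.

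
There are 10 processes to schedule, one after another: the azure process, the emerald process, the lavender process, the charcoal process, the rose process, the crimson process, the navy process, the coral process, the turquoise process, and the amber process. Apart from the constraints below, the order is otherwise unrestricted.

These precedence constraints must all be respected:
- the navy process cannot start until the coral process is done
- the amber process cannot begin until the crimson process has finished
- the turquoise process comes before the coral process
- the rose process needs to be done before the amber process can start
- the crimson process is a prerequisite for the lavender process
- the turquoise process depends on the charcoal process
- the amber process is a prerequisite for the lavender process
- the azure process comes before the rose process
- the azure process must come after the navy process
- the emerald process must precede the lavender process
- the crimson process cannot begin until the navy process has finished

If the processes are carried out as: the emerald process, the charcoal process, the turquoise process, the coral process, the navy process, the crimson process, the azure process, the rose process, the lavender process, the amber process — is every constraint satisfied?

Here the amber process comes after the lavender process.
But one of the constraints requires the amber process before the lavender process, so this ordering violates it.

No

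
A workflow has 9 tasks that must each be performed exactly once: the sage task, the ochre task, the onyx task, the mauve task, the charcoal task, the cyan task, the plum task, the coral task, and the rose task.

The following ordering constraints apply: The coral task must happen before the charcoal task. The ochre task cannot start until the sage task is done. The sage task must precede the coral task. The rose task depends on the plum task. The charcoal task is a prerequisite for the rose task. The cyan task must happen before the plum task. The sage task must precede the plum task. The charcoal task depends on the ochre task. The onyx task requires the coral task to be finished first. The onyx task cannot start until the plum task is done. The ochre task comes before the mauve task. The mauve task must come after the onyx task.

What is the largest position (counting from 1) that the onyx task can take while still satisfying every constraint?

8

The only task forced after the onyx task (directly or by a chain) is the mauve task.
With 1 mandatory successor out of 9 tasks total, the latest slot for the onyx task is 9−1 = 8, and it's reachable by doing all non-successors before the onyx task.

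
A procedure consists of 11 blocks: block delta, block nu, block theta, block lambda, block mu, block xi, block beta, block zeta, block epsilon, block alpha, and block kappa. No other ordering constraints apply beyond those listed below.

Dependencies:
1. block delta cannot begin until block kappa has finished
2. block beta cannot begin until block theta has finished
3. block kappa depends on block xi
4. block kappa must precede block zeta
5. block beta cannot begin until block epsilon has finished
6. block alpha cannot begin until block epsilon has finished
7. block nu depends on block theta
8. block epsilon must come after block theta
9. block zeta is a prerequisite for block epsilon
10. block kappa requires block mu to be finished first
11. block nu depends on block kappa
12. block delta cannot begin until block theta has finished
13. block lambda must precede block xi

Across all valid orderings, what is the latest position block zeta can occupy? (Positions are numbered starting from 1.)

The blocks that are forced after block zeta, directly or by a chain of constraints, are block beta, block epsilon, block alpha. That's 3 blocks.
So at least 3 blocks follow block zeta, putting block zeta no later than position 8. That position is achievable by scheduling everything else first.

8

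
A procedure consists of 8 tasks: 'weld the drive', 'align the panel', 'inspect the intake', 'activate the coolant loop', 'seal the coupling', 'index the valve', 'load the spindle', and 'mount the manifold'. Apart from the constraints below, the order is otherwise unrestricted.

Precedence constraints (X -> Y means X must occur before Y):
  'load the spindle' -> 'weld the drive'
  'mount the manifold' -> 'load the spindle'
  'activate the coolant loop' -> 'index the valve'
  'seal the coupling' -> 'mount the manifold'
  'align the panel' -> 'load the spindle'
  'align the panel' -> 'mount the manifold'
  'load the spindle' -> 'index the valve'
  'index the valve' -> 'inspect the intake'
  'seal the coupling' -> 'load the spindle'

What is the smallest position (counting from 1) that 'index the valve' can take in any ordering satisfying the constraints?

Every task that must precede 'index the valve' has to come before it. Tracing all chains that end at 'index the valve', those tasks are: 'align the panel', 'activate the coolant loop', 'seal the coupling', 'load the spindle', 'mount the manifold' — 5 in total.
So at minimum 5 tasks come before 'index the valve', putting 'index the valve' no earlier than position 6. That position is achievable by scheduling exactly those predecessors first.

6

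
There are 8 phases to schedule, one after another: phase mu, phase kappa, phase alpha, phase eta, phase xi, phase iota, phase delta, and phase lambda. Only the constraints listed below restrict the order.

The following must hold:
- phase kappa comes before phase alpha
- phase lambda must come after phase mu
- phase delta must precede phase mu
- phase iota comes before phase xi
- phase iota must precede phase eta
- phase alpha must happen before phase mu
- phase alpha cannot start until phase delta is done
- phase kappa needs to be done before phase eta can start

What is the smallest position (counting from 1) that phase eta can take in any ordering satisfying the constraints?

The phases that are forced before phase eta, directly or transitively, are phase kappa, phase iota. That's 2 phases.
With 2 mandatory predecessors, the earliest phase eta can sit is position 2+1 = 3, and placing just those 2 first achieves it.

3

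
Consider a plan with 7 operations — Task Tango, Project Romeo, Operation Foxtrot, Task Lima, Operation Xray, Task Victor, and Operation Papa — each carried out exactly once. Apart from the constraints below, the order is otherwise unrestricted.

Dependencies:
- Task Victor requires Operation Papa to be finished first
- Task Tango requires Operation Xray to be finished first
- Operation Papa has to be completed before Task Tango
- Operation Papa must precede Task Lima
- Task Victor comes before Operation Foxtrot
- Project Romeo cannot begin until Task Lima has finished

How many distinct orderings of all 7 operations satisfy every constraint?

120

The operations with no prerequisites are Operation Xray, Operation Papa; any of them can be placed first.
Enumerating by repeatedly choosing an available operation (one whose prerequisites are all placed) gives 120 distinct complete orderings.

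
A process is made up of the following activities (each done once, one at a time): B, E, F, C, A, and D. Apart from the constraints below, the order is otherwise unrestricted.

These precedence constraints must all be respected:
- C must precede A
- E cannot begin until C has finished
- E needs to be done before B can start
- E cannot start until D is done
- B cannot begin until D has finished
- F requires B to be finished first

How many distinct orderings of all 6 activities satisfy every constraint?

9

2 activities have no prerequisites (C, D), so any of them could come first.
Counting all ways to extend the partial order to a total order gives 9.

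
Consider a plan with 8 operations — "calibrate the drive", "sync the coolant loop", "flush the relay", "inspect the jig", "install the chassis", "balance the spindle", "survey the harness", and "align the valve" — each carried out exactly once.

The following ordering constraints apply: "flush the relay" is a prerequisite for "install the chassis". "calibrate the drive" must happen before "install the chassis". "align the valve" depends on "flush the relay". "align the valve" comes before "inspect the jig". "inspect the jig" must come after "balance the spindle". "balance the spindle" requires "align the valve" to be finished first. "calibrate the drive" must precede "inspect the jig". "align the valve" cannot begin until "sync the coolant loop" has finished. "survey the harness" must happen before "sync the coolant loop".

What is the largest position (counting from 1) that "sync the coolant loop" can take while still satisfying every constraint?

5

The operations that are forced after "sync the coolant loop", directly or by a chain of constraints, are "inspect the jig", "balance the spindle", "align the valve". That's 3 operations.
With 3 mandatory successors out of 8 operations total, the latest slot for "sync the coolant loop" is 8−3 = 5, and it's reachable by doing all non-successors before "sync the coolant loop".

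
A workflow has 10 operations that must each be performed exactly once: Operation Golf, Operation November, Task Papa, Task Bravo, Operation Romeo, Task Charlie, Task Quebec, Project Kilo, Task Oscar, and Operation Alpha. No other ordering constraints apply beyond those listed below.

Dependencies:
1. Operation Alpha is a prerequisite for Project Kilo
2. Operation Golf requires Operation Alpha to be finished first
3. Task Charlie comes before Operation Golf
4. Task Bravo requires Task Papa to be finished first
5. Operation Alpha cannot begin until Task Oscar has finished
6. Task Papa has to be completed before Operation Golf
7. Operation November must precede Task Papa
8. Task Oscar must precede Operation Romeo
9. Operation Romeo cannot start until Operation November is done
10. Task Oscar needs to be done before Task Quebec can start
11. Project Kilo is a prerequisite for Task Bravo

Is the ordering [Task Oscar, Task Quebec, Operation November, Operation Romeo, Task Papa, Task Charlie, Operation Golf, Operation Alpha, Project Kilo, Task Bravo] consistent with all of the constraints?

No

In the proposed order, Operation Golf appears before Operation Alpha.
But one of the constraints requires Operation Alpha before Operation Golf, so this ordering violates it.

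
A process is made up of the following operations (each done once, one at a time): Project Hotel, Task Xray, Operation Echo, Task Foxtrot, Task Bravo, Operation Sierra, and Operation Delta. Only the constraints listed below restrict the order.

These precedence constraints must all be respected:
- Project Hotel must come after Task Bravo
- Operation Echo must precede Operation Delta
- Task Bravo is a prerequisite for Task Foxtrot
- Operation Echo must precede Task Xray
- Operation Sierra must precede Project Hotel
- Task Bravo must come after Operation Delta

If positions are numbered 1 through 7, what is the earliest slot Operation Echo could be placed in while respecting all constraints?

Nothing is required before Operation Echo; it can be the very first operation.

1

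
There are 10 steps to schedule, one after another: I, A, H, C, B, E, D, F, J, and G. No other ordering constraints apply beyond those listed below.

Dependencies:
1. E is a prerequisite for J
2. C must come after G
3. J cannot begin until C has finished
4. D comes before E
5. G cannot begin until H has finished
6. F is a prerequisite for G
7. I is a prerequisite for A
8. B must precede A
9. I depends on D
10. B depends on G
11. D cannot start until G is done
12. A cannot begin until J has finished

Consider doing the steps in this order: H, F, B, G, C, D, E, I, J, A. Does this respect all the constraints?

The sequence places B ahead of G.
Since G is required before B, the ordering is invalid.

No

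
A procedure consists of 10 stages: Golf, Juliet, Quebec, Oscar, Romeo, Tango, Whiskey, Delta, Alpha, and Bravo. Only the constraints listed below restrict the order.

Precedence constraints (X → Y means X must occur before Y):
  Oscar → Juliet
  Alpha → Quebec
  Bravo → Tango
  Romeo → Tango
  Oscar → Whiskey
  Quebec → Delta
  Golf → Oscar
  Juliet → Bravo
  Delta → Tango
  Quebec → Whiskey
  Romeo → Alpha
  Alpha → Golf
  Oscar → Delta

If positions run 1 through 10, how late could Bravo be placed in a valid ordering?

9

The only stage forced after Bravo (directly or by a chain) is Tango.
With 1 mandatory successor out of 10 stages total, the latest slot for Bravo is 10−1 = 9, and it's reachable by doing all non-successors before Bravo.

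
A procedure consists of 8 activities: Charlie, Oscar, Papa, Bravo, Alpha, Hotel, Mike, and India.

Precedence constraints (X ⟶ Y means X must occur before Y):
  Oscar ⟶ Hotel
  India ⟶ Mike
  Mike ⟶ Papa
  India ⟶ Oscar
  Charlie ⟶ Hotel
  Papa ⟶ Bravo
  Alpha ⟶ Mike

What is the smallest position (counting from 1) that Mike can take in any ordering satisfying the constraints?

Working backwards through the constraints from Mike, its full set of required predecessors is Alpha, India — 2 of them.
So at minimum 2 activities come before Mike, putting Mike no earlier than position 3. That position is achievable by scheduling exactly those predecessors first.

3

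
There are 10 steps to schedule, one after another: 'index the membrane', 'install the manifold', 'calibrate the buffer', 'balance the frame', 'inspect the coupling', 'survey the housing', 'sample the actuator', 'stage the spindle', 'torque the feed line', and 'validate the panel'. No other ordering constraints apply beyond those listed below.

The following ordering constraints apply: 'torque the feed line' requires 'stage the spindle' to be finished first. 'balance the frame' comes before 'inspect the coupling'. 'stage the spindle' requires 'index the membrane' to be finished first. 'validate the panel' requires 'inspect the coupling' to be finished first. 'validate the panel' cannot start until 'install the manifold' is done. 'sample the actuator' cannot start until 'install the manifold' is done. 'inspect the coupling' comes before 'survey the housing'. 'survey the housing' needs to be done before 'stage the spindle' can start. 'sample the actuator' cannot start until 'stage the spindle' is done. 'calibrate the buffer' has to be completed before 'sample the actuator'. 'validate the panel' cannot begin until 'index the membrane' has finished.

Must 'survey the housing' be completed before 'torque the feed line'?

Yes

Tracing the constraints gives a chain: 'survey the housing' → 'stage the spindle' → 'torque the feed line'.
Hence 'survey the housing' necessarily comes before 'torque the feed line'.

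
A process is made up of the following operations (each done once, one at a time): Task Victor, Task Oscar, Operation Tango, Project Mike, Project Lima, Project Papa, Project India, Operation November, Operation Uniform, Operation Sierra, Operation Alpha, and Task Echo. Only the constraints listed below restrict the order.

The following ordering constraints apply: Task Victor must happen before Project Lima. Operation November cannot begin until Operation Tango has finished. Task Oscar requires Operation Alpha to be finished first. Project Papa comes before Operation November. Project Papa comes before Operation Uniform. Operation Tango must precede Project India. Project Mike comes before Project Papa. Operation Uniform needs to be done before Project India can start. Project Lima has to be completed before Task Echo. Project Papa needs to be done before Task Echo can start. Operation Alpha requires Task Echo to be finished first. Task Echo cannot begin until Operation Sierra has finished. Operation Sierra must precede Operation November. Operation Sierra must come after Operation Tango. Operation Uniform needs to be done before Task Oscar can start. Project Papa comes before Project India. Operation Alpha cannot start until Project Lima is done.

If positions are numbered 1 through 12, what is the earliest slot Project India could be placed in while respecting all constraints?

Working backwards through the constraints from Project India, its full set of required predecessors is Operation Tango, Project Mike, Project Papa, Operation Uniform — 4 of them.
So at minimum 4 operations come before Project India, putting Project India no earlier than position 5. That position is achievable by scheduling exactly those predecessors first.

5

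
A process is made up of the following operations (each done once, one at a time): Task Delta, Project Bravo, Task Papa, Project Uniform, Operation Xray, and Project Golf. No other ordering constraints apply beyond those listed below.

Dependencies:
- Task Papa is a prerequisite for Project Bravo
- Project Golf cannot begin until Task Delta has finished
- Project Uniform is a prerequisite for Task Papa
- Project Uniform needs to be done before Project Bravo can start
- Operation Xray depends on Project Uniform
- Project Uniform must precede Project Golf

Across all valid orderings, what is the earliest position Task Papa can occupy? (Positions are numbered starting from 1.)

2

The only operation forced before Task Papa (directly or transitively) is Project Uniform.
With 1 mandatory predecessor, the earliest Task Papa can sit is position 1+1 = 2, and placing just that one first achieves it.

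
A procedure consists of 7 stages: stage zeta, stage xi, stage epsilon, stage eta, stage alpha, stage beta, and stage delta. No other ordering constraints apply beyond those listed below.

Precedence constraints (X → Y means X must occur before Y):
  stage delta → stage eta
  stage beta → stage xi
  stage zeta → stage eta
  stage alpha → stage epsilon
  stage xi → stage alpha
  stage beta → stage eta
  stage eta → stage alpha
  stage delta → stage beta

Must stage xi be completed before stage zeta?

No

Stage xi and stage zeta are not related by any chain of constraints.
A valid ordering placing stage zeta before stage xi exists, so the answer is no.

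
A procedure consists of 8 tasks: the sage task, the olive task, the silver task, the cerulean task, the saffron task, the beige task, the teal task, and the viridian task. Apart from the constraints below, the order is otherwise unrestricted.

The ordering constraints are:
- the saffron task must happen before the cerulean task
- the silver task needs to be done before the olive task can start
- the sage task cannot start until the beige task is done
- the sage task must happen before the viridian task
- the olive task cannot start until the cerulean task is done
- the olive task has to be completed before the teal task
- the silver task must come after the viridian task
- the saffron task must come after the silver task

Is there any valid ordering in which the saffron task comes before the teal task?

Every valid ordering already has the saffron task before the teal task (the constraints require it), so in particular at least one does.

Yes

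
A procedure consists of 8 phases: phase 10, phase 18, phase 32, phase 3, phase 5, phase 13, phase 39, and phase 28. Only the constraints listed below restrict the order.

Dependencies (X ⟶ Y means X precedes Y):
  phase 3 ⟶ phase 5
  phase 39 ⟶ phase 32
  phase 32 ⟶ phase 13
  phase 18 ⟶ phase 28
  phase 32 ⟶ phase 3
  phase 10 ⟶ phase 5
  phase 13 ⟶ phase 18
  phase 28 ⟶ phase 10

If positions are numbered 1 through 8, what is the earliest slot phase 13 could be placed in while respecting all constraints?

3

The phases that are forced before phase 13, directly or transitively, are phase 32, phase 39. That's 2 phases.
With 2 mandatory predecessors, the earliest phase 13 can sit is position 2+1 = 3, and placing just those 2 first achieves it.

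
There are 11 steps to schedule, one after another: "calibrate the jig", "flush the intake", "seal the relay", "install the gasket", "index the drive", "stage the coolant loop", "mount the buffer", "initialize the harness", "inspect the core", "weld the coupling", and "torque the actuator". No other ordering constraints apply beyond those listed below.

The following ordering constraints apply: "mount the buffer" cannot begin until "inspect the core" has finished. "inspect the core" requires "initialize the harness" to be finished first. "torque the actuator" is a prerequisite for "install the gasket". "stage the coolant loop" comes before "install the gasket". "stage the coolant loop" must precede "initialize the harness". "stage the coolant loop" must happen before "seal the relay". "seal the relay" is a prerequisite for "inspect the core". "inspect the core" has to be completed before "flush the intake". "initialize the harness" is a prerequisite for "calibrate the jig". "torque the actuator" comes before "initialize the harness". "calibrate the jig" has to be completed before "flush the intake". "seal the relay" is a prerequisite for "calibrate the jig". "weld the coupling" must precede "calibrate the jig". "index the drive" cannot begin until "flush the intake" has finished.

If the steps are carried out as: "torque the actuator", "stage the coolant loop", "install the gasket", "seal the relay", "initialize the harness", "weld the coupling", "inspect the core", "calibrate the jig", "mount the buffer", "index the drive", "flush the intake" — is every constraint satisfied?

No

Here "flush the intake" comes after "index the drive".
That contradicts the constraint that "flush the intake" must precede "index the drive".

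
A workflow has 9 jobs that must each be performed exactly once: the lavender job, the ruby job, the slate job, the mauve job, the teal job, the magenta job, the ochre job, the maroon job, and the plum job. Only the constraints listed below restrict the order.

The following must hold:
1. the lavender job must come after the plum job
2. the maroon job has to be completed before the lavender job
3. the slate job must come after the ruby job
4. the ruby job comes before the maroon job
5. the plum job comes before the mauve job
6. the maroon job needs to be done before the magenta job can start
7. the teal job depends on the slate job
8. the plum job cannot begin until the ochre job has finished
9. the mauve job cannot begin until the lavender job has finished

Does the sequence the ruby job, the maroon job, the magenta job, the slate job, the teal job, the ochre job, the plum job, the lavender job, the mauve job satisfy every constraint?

Yes

Checking each listed constraint against this order: for instance, the maroon job is in position 2 and the lavender job in position 8, so that constraint holds — and the remaining constraints check out the same way.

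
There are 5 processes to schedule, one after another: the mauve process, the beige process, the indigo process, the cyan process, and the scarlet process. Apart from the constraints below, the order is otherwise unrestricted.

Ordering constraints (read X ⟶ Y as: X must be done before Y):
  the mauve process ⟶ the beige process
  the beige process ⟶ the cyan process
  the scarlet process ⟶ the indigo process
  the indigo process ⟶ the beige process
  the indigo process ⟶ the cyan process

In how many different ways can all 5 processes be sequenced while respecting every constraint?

3

The processes with no prerequisites are the mauve process, the scarlet process; any of them can be placed first.
Enumerating by repeatedly choosing an available process (one whose prerequisites are all placed) gives 3 distinct complete orderings.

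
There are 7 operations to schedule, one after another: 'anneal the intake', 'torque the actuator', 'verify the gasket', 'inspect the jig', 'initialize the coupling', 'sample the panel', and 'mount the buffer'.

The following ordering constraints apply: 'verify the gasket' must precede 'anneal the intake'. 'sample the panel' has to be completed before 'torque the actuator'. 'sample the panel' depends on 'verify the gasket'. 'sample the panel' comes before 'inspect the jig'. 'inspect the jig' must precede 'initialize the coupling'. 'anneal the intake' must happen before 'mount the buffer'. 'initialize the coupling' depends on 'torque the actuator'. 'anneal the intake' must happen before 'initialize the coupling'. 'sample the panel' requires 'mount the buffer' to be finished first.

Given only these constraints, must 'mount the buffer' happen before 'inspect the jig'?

Yes

There is a constraint chain 'mount the buffer' → 'sample the panel' → 'inspect the jig'.
That forces 'mount the buffer' before 'inspect the jig' in every valid schedule.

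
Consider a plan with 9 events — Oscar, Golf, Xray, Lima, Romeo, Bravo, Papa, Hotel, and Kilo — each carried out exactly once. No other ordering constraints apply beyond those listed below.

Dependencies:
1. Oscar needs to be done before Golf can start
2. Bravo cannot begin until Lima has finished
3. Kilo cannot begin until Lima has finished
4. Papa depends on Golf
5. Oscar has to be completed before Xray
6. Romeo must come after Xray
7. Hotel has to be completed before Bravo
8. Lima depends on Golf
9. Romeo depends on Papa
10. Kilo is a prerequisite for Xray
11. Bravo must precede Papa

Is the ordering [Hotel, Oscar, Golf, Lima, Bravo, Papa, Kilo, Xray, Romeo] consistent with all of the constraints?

Going through the constraints one by one, each required predecessor appears earlier in the sequence than its dependent — e.g. Oscar (position 2) is before Xray (position 8), as required.

Yes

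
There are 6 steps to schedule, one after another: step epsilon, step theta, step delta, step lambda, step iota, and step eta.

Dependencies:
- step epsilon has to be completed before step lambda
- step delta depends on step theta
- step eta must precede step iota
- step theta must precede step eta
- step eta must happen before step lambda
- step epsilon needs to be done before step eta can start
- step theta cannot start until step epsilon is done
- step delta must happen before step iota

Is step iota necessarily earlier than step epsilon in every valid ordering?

No

There is a chain step epsilon → step eta → step iota, which puts step epsilon before step iota.
So step iota never precedes step epsilon.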